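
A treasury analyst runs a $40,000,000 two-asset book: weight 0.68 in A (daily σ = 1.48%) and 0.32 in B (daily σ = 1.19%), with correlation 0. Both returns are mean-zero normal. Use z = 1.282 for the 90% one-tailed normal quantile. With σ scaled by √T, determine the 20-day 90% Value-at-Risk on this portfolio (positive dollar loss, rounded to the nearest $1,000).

$2,468,000

σ_p = √(0.68²·1.48² + 0.32²·1.19² + 2·0·0.68·0.32·1.48·1.19) = 1.076%.
σ_{20d} = 1.076% × √20 = 4.812%.
VaR = 1.282 × 4.812% = 6.169%; on $40,000,000 that is $2,467,600.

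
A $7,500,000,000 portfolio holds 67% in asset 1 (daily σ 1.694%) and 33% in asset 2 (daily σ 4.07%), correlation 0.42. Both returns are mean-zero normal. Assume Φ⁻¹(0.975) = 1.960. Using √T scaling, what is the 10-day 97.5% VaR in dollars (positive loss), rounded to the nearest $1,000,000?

$972,000,000

σ_p = √(0.67²·1.694² + 0.33²·4.07² + 2·0.42·0.67·0.33·1.694·4.07) = 2.091%.
σ_{10d} = 2.091% × √10 = 6.612%.
VaR = 1.960 × 6.612% = 12.960%; on $7,500,000,000 that is $972,000,000.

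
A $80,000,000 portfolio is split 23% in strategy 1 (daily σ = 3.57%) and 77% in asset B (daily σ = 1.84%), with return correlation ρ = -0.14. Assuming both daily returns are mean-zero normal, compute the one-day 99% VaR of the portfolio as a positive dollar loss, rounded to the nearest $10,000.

$2,860,000

σ_p² = 0.23²·3.57² + 0.77²·1.84² + 2·-0.14·0.23·0.77·3.57·1.84 = 2.3558 (%²).
σ_p = √2.3558 = 1.535%.
At 99%, z = 2.326.
VaR = 2.326 × 1.535% = 3.570%; on $80,000,000 that is $2,856,000.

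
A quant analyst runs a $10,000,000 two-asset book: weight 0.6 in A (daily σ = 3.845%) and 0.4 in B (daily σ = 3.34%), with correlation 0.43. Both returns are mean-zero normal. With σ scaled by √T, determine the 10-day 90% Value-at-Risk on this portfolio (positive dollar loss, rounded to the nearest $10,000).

$1,270,000

σ_p = √(0.6²·3.845² + 0.4²·3.34² + 2·0.43·0.6·0.4·3.845·3.34) = 3.124%.
σ_{10d} = 3.124% × √10 = 9.879%.
z(90%) = 1.282.
VaR = 1.282 × 9.879% = 12.665%; on $10,000,000 that is $1,266,500.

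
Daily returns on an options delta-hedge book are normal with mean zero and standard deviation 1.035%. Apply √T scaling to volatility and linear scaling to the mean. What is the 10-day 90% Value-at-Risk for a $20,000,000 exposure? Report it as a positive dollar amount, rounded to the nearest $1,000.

$839,000

At 90%, z = 1.282.
σ_{10d} = 1.035% × √10 = 3.273%.
VaR = 1.282 × 3.273% = 4.196%.
On $20,000,000: 0.04196 × $20,000,000 = $839,200.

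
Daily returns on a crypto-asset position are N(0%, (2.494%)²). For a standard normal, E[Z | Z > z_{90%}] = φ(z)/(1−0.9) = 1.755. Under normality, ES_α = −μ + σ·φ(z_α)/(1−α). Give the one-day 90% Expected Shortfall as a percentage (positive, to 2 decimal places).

ES = 2.494% × 1.755 = 4.377%.

4.38%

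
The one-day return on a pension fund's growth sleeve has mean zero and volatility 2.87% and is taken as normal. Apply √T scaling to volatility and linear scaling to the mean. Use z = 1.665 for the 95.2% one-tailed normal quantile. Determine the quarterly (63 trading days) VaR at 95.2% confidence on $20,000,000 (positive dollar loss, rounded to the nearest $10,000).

$7,590,000

σ_{63d} = 2.87% × √63 = 22.780%.
VaR = 1.665 × 22.780% = 37.929%.
On $20,000,000: 0.37929 × $20,000,000 = $7,585,800.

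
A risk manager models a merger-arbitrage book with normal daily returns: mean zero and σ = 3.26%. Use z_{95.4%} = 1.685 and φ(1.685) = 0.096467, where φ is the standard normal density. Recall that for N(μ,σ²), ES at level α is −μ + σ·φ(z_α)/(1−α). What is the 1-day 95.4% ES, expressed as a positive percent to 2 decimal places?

6.84%

Tail multiplier: φ(z)/(1−α) = 0.096467 / 0.046 = 2.097.
ES = 3.26% × 2.097 = 6.836%.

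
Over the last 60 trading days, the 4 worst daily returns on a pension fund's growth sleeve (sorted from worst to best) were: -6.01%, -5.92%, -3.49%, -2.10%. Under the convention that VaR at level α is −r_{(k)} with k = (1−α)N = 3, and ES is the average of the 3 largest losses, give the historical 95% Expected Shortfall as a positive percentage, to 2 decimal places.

5.14%

The 3 worst returns sum to -15.42%.
ES = −(-15.42%) / 3 = 5.14%.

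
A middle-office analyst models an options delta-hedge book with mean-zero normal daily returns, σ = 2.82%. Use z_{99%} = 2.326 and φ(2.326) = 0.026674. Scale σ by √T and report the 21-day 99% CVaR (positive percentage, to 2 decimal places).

σ_{21d} = 2.82% × √21 = 12.923%.
ES multiplier = φ(z)/(1−α) = 0.026674/0.01 = 2.667.
ES = 12.923% × 2.667 = 34.466%.

34.47%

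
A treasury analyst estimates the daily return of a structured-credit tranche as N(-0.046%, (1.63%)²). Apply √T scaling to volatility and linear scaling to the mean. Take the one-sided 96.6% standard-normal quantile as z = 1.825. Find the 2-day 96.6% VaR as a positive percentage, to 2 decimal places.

4.30%

σ_{2d} = 1.63% × √2 = 2.305%; μ_{2d} = 2 × -0.046% = -0.092%.
VaR = −(-0.092%) + 1.825 × 2.305% = 4.299%.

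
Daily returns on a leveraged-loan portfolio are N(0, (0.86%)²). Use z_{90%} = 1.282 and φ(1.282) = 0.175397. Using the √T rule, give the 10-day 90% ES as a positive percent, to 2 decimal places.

4.77%

σ_{10d} = 0.86% × √10 = 2.720%.
ES multiplier = φ(z)/(1−α) = 0.175397/0.1 = 1.754.
ES = 2.720% × 1.754 = 4.771%.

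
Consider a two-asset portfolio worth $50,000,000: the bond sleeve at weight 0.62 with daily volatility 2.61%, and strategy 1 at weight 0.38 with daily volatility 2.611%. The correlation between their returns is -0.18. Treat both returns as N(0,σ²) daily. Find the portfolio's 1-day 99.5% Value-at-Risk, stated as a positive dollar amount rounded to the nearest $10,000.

σ_p² = 0.62²·2.61² + 0.38²·2.611² + 2·-0.18·0.62·0.38·2.61·2.611 = 3.0250 (%²).
σ_p = √3.0250 = 1.739%.
At 99.5%, z = 2.576.
VaR = 2.576 × 1.739% = 4.480%; on $50,000,000 that is $2,240,000.

$2,240,000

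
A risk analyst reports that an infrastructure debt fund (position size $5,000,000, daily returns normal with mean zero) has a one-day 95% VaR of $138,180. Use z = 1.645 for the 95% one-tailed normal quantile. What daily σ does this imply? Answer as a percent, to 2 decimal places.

VaR as a fraction: $138,180 / $5,000,000 = 2.764%.
σ = VaR / z = 2.764% / 1.645 = 1.680%.

1.68%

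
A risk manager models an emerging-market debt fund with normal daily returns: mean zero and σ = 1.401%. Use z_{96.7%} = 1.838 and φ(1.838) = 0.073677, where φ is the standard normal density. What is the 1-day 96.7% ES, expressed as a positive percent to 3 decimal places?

3.128%

Tail multiplier: φ(z)/(1−α) = 0.073677 / 0.033 = 2.233.
ES = 1.401% × 2.233 = 3.128%.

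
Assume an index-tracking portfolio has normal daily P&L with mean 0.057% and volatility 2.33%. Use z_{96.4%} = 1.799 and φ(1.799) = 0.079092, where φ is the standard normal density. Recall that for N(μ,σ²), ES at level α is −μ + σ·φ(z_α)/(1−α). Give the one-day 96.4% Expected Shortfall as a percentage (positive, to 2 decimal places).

5.06%

Tail multiplier: φ(z)/(1−α) = 0.079092 / 0.036 = 2.197.
ES = −(0.057%) + 2.33% × 2.197 = 5.062%.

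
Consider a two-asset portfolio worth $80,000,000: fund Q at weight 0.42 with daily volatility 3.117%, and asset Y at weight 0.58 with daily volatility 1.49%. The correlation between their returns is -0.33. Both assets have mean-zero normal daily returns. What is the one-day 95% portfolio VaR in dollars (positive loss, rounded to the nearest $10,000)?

$1,720,000

σ_p² = 0.42²·3.117² + 0.58²·1.49² + 2·-0.33·0.42·0.58·3.117·1.49 = 1.7140 (%²).
σ_p = √1.7140 = 1.309%.
At 95%, z = 1.645.
VaR = 1.645 × 1.309% = 2.153%; on $80,000,000 that is $1,722,400.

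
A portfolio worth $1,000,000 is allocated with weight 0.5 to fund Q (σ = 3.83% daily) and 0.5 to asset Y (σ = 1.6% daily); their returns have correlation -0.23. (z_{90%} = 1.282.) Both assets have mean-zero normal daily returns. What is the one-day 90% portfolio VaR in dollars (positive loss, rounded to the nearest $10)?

$24,330

σ_p² = 0.5²·3.83² + 0.5²·1.6² + 2·-0.23·0.5·0.5·3.83·1.6 = 3.6025 (%²).
σ_p = √3.6025 = 1.898%.
VaR = 1.282 × 1.898% = 2.433%; on $1,000,000 that is $24,330.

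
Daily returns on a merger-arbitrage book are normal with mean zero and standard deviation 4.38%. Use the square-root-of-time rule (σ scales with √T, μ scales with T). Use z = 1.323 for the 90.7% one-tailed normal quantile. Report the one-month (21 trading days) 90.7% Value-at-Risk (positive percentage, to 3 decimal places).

σ_{21d} = 4.38% × √21 = 20.072%.
VaR = 1.323 × 20.072% = 26.555%.

26.555%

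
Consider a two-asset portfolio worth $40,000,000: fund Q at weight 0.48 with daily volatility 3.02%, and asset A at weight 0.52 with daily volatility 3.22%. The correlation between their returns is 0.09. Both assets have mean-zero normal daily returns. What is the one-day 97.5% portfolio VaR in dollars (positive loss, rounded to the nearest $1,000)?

σ_p² = 0.48²·3.02² + 0.52²·3.22² + 2·0.09·0.48·0.52·3.02·3.22 = 5.3419 (%²).
σ_p = √5.3419 = 2.311%.
At 97.5%, z = 1.960.
VaR = 1.960 × 2.311% = 4.530%; on $40,000,000 that is $1,812,000.

$1,812,000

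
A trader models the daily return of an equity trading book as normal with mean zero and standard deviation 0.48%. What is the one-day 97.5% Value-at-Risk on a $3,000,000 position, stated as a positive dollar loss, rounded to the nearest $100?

$28,200

At 97.5% one-sided, z = 1.960.
VaR = z·σ = 1.960 × 0.48% = 0.941%.
On $3,000,000: 0.00941 × $3,000,000 = $28,230.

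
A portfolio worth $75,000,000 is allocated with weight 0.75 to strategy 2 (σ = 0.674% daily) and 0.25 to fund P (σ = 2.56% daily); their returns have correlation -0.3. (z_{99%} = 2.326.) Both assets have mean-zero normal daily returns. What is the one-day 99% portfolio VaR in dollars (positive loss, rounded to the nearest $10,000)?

$1,200,000

σ_p² = 0.75²·0.674² + 0.25²·2.56² + 2·-0.3·0.75·0.25·0.674·2.56 = 0.4710 (%²).
σ_p = √0.4710 = 0.686%.
VaR = 2.326 × 0.686% = 1.596%; on $75,000,000 that is $1,197,000.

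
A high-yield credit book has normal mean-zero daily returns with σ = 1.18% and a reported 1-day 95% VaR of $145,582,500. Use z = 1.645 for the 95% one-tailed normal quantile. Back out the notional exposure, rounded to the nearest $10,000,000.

$7,500,000,000

VaR as a fraction of value: z·σ = 1.645 × 1.18% = 1.9411%.
Position = $145,582,500 / 0.019411 = $7,500,000,000.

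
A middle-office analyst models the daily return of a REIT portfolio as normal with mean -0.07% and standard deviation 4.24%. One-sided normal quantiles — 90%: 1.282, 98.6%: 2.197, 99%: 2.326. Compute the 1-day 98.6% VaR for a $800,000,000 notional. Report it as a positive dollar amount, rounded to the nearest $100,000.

$75,100,000

VaR = −μ + z·σ = −(-0.07%) + 2.197 × 4.24% = 9.385%.
On $800,000,000: 0.09385 × $800,000,000 = $75,080,000.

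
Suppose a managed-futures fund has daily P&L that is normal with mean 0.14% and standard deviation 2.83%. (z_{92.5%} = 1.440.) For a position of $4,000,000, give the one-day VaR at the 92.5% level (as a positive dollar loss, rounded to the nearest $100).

$157,400

VaR = −μ + z·σ = −(0.14%) + 1.440 × 2.83% = 3.935%.
On $4,000,000: 0.03935 × $4,000,000 = $157,400.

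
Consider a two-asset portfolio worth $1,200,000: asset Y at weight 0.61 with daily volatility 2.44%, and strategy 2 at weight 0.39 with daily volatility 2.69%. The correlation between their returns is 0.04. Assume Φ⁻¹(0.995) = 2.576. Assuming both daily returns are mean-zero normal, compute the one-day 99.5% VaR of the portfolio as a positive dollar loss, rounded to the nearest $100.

$57,300

σ_p² = 0.61²·2.44² + 0.39²·2.69² + 2·0.04·0.61·0.39·2.44·2.69 = 3.4409 (%²).
σ_p = √3.4409 = 1.855%.
VaR = 2.576 × 1.855% = 4.778%; on $1,200,000 that is $57,336.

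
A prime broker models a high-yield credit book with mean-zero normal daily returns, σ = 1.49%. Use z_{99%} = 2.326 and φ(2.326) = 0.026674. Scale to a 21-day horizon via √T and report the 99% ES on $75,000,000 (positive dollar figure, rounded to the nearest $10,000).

σ_{21d} = 1.49% × √21 = 6.828%.
ES multiplier = φ(z)/(1−α) = 0.026674/0.01 = 2.667.
ES = 6.828% × 2.667 = 18.210%; on $75,000,000: $13,657,500.

$13,660,000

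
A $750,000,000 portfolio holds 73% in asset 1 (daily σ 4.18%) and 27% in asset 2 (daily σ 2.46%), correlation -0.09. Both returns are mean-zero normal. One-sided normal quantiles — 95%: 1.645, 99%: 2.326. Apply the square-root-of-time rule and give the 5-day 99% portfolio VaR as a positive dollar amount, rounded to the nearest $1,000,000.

$120,000,000

σ_p = √(0.73²·4.18² + 0.27²·2.46² + 2·-0.09·0.73·0.27·4.18·2.46) = 3.064%.
σ_{5d} = 3.064% × √5 = 6.851%.
VaR = 2.326 × 6.851% = 15.935%; on $750,000,000 that is $119,512,500.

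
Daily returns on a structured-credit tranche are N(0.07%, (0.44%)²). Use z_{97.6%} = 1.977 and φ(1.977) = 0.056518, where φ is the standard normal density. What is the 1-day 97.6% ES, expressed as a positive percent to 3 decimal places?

Tail multiplier: φ(z)/(1−α) = 0.056518 / 0.024 = 2.355.
ES = −(0.07%) + 0.44% × 2.355 = 0.966%.

0.966%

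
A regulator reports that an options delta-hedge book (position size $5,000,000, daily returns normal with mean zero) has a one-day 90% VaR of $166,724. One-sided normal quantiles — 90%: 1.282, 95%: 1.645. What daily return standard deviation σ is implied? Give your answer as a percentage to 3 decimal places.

2.601%

VaR as a fraction: $166,724 / $5,000,000 = 3.334%.
σ = VaR / z = 3.334% / 1.282 = 2.601%.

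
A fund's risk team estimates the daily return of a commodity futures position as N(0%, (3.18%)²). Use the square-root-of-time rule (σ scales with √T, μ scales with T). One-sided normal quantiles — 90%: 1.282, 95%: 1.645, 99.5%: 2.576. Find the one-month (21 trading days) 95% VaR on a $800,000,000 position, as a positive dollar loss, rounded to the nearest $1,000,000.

$192,000,000

σ_{21d} = 3.18% × √21 = 14.573%.
VaR = 1.645 × 14.573% = 23.973%.
On $800,000,000: 0.23973 × $800,000,000 = $191,784,000.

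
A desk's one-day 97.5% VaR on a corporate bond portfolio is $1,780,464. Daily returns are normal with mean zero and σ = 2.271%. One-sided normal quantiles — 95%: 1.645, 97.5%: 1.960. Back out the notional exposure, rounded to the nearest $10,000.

VaR as a fraction of value: z·σ = 1.960 × 2.271% = 4.45116%.
Position = $1,780,464 / 0.0445116 = $40,000,000.

$40,000,000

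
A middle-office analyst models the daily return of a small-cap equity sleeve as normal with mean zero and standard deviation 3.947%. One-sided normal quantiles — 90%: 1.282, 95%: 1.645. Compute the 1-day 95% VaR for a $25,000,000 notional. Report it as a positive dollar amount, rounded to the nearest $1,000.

$1,623,000

VaR = z·σ = 1.645 × 3.947% = 6.493%.
On $25,000,000: 0.06493 × $25,000,000 = $1,623,250.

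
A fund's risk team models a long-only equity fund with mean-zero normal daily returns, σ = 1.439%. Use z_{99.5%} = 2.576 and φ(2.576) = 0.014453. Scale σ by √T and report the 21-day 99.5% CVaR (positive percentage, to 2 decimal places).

19.06%

σ_{21d} = 1.439% × √21 = 6.594%.
ES multiplier = φ(z)/(1−α) = 0.014453/0.005 = 2.891.
ES = 6.594% × 2.891 = 19.063%.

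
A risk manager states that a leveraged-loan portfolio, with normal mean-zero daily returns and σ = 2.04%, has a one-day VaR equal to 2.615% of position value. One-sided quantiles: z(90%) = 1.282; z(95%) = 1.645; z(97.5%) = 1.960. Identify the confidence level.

Implied z = VaR/σ = 2.615 / 2.04 = 1.282.
This matches z(90%) = 1.282.

90%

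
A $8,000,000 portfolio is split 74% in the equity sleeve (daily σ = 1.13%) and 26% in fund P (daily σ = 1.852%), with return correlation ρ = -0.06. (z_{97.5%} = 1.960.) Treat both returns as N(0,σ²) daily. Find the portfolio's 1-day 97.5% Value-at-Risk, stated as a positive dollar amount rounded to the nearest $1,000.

$147,000

σ_p² = 0.74²·1.13² + 0.26²·1.852² + 2·-0.06·0.74·0.26·1.13·1.852 = 0.8828 (%²).
σ_p = √0.8828 = 0.940%.
VaR = 1.960 × 0.940% = 1.842%; on $8,000,000 that is $147,360.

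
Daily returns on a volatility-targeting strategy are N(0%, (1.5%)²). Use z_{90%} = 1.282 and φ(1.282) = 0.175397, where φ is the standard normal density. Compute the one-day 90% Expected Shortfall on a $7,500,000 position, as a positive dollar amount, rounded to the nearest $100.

$197,300

Tail multiplier: φ(z)/(1−α) = 0.175397 / 0.1 = 1.754.
ES = 1.5% × 1.754 = 2.631%.
On $7,500,000: 0.02631 × $7,500,000 = $197,325.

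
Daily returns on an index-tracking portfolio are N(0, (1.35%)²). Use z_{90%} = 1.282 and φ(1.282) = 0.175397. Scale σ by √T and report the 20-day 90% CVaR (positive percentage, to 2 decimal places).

σ_{20d} = 1.35% × √20 = 6.037%.
ES multiplier = φ(z)/(1−α) = 0.175397/0.1 = 1.754.
ES = 6.037% × 1.754 = 10.589%.

10.59%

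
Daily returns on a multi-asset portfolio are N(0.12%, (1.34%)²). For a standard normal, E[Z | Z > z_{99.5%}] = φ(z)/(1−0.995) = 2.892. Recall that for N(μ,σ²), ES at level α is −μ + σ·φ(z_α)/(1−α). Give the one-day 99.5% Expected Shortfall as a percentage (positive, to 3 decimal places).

3.755%

ES = −(0.12%) + 1.34% × 2.892 = 3.755%.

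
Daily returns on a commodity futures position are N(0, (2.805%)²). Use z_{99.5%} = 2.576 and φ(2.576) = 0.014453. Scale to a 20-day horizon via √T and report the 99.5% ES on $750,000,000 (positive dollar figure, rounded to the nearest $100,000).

σ_{20d} = 2.805% × √20 = 12.544%.
ES multiplier = φ(z)/(1−α) = 0.014453/0.005 = 2.891.
ES = 12.544% × 2.891 = 36.265%; on $750,000,000: $271,987,500.

$272,000,000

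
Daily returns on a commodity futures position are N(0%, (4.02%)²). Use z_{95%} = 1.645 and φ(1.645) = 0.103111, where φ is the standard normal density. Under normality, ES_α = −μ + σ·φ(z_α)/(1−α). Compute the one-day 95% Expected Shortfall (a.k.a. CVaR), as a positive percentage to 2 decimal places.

Tail multiplier: φ(z)/(1−α) = 0.103111 / 0.05 = 2.062.
ES = 4.02% × 2.062 = 8.289%.

8.29%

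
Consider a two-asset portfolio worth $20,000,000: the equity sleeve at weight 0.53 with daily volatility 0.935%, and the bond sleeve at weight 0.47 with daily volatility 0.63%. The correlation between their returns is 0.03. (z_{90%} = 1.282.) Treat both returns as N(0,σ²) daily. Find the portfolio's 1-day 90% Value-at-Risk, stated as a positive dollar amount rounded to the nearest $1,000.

$150,000

σ_p² = 0.53²·0.935² + 0.47²·0.63² + 2·0.03·0.53·0.47·0.935·0.63 = 0.3420 (%²).
σ_p = √0.3420 = 0.585%.
VaR = 1.282 × 0.585% = 0.750%; on $20,000,000 that is $150,000.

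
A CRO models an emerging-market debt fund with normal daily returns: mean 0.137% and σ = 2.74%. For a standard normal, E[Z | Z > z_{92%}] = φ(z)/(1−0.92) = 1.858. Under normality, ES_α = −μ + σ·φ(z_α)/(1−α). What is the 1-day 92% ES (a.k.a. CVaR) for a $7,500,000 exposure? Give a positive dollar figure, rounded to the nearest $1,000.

$372,000

ES = −(0.137%) + 2.74% × 1.858 = 4.954%.
On $7,500,000: 0.04954 × $7,500,000 = $371,550.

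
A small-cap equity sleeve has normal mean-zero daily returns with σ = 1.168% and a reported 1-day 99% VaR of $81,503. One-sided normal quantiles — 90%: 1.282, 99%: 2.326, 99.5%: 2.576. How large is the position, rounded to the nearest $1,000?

$3,000,000

VaR as a fraction of value: z·σ = 2.326 × 1.168% = 2.71677%.
Position = $81,503 / 0.0271677 = $2,999,999.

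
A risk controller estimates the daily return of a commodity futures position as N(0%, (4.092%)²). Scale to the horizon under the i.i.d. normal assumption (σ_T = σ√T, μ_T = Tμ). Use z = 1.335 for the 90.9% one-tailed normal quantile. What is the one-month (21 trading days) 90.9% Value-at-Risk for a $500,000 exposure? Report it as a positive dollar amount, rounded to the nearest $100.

$125,200

σ_{21d} = 4.092% × √21 = 18.752%.
VaR = 1.335 × 18.752% = 25.034%.
On $500,000: 0.25034 × $500,000 = $125,170.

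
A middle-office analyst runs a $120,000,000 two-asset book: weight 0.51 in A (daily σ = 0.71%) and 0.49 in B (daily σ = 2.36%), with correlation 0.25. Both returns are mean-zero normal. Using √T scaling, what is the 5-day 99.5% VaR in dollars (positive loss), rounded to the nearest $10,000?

σ_p = √(0.51²·0.71² + 0.49²·2.36² + 2·0.25·0.51·0.49·0.71·2.36) = 1.295%.
σ_{5d} = 1.295% × √5 = 2.896%.
z(99.5%) = 2.576.
VaR = 2.576 × 2.896% = 7.460%; on $120,000,000 that is $8,952,000.

$8,950,000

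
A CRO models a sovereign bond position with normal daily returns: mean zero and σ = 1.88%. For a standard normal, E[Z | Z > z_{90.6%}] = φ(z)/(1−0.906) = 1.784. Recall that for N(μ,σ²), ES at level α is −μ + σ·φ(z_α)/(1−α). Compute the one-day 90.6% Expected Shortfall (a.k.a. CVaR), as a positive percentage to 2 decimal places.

ES = 1.88% × 1.784 = 3.354%.

3.35%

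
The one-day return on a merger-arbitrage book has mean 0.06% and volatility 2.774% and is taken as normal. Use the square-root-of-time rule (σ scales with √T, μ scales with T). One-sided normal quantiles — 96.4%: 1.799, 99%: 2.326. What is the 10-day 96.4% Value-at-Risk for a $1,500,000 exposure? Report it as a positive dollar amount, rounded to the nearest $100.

$227,700

σ_{10d} = 2.774% × √10 = 8.772%; μ_{10d} = 10 × 0.06% = 0.600%.
VaR = −(0.600%) + 1.799 × 8.772% = 15.181%.
On $1,500,000: 0.15181 × $1,500,000 = $227,715.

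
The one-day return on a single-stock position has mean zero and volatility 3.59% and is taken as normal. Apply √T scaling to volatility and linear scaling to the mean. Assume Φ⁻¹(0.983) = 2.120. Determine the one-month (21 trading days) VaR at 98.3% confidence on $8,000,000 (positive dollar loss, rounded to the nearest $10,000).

$2,790,000

σ_{21d} = 3.59% × √21 = 16.451%.
VaR = 2.120 × 16.451% = 34.876%.
On $8,000,000: 0.34876 × $8,000,000 = $2,790,080.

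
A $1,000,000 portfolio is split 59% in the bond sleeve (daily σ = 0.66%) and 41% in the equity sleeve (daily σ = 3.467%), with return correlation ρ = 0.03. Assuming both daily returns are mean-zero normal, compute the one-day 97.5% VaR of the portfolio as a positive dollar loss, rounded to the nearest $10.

$29,110

σ_p² = 0.59²·0.66² + 0.41²·3.467² + 2·0.03·0.59·0.41·0.66·3.467 = 2.2054 (%²).
σ_p = √2.2054 = 1.485%.
At 97.5%, z = 1.960.
VaR = 1.960 × 1.485% = 2.911%; on $1,000,000 that is $29,110.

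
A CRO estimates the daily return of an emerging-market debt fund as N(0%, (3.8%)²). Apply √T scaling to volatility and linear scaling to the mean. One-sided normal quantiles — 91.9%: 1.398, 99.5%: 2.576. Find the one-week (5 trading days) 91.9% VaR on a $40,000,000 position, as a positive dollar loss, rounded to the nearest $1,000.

σ_{5d} = 3.8% × √5 = 8.497%.
VaR = 1.398 × 8.497% = 11.879%.
On $40,000,000: 0.11879 × $40,000,000 = $4,751,600.

$4,752,000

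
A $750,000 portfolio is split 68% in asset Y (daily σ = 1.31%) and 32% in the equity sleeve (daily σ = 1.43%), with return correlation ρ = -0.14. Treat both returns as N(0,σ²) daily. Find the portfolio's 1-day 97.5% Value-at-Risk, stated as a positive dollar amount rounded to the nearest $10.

$13,860

σ_p² = 0.68²·1.31² + 0.32²·1.43² + 2·-0.14·0.68·0.32·1.31·1.43 = 0.8888 (%²).
σ_p = √0.8888 = 0.943%.
At 97.5%, z = 1.960.
VaR = 1.960 × 0.943% = 1.848%; on $750,000 that is $13,860.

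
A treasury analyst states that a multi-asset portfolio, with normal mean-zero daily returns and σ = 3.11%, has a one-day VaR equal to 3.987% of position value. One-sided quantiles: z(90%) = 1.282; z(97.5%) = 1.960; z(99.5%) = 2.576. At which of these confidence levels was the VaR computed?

90%

Implied z = VaR/σ = 3.987 / 3.11 = 1.282.
This matches z(90%) = 1.282.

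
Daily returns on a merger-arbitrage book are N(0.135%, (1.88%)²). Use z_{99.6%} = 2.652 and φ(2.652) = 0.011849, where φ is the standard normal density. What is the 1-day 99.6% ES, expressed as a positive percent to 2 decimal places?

Tail multiplier: φ(z)/(1−α) = 0.011849 / 0.004 = 2.962.
ES = −(0.135%) + 1.88% × 2.962 = 5.434%.

5.43%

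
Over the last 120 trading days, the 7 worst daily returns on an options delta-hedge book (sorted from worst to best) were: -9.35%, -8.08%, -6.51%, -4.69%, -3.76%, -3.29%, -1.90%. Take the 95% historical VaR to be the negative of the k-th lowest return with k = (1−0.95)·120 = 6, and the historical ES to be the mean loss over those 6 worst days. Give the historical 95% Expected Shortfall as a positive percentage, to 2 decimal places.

The 6 worst returns sum to -35.68%.
ES = −(-35.68%) / 6 = 5.9466…% ≈ 5.95%.

5.95%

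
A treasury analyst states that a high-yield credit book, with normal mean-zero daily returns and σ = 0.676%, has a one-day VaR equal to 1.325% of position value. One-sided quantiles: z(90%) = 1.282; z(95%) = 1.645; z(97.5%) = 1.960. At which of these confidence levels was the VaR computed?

97.5%

Implied z = VaR/σ = 1.325 / 0.676 = 1.960.
This matches z(97.5%) = 1.960.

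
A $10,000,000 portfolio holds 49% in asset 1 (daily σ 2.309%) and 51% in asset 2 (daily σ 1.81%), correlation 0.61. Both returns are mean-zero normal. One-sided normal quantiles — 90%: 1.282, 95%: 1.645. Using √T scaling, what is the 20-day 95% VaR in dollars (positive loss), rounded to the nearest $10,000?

σ_p = √(0.49²·2.309² + 0.51²·1.81² + 2·0.61·0.49·0.51·2.309·1.81) = 1.846%.
σ_{20d} = 1.846% × √20 = 8.256%.
VaR = 1.645 × 8.256% = 13.581%; on $10,000,000 that is $1,358,100.

$1,360,000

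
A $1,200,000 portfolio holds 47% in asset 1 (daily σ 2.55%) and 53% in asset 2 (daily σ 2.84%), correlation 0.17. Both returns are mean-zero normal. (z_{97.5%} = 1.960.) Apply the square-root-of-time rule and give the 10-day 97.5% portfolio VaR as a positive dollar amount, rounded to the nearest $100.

σ_p = √(0.47²·2.55² + 0.53²·2.84² + 2·0.17·0.47·0.53·2.55·2.84) = 2.077%.
σ_{10d} = 2.077% × √10 = 6.568%.
VaR = 1.960 × 6.568% = 12.873%; on $1,200,000 that is $154,476.

$154,500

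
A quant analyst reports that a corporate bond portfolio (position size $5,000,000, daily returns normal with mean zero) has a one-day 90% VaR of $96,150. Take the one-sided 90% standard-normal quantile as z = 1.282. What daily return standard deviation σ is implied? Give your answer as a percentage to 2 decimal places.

1.50%

VaR as a fraction: $96,150 / $5,000,000 = 1.923%.
σ = VaR / z = 1.923% / 1.282 = 1.500%.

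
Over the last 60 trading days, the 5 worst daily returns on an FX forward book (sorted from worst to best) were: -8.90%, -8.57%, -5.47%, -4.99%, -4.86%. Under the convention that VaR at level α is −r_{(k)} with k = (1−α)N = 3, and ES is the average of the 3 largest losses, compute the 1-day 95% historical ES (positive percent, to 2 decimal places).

The 3 worst returns sum to -22.94%.
ES = −(-22.94%) / 3 = 7.6466…% ≈ 7.65%.

7.65%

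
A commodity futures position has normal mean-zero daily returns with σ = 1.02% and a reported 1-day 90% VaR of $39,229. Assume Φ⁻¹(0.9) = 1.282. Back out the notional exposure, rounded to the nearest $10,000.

VaR as a fraction of value: z·σ = 1.282 × 1.02% = 1.30764%.
Position = $39,229 / 0.0130764 = $2,999,985.

$3,000,000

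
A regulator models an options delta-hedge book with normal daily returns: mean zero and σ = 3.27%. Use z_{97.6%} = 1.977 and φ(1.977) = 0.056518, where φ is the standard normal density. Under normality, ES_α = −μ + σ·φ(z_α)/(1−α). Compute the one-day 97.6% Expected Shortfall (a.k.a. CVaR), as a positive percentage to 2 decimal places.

Tail multiplier: φ(z)/(1−α) = 0.056518 / 0.024 = 2.355.
ES = 3.27% × 2.355 = 7.701%.

7.70%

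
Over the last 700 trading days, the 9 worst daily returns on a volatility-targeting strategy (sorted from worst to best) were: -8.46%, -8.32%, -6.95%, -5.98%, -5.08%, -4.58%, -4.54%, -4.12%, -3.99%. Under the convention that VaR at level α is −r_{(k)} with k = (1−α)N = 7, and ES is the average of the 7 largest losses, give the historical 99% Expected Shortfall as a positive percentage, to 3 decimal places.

The 7 worst returns sum to -43.91%.
ES = −(-43.91%) / 7 = 6.2728…% ≈ 6.273%.

6.273%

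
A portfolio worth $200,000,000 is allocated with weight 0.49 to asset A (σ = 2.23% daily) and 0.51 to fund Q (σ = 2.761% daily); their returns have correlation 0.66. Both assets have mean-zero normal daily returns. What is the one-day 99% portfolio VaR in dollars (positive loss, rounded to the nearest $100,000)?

σ_p² = 0.49²·2.23² + 0.51²·2.761² + 2·0.66·0.49·0.51·2.23·2.761 = 5.2078 (%²).
σ_p = √5.2078 = 2.282%.
At 99%, z = 2.326.
VaR = 2.326 × 2.282% = 5.308%; on $200,000,000 that is $10,616,000.

$10,600,000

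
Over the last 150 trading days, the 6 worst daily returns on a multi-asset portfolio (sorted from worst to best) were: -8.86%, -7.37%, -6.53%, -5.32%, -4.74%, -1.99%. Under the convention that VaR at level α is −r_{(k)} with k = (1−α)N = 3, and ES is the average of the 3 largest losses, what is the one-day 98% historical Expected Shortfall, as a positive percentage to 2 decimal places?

7.59%

The 3 worst returns sum to -22.76%.
ES = −(-22.76%) / 3 = 7.5866…% ≈ 7.59%.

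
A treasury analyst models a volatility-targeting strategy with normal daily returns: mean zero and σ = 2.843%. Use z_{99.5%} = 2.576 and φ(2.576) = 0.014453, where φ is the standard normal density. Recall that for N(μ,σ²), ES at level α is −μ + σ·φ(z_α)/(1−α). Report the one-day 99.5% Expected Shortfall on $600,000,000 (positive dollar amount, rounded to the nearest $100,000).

Tail multiplier: φ(z)/(1−α) = 0.014453 / 0.005 = 2.891.
ES = 2.843% × 2.891 = 8.219%.
On $600,000,000: 0.08219 × $600,000,000 = $49,314,000.

$49,300,000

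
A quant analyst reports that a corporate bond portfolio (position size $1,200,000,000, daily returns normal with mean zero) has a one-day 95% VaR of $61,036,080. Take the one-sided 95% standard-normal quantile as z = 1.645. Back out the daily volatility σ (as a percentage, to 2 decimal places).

VaR as a fraction: $61,036,080 / $1,200,000,000 = 5.086%.
σ = VaR / z = 5.086% / 1.645 = 3.092%.

3.09%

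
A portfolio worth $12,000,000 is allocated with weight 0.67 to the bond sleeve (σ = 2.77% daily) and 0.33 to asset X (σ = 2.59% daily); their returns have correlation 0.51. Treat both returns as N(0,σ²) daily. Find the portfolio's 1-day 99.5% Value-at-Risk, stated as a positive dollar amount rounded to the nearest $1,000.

$744,000

σ_p² = 0.67²·2.77² + 0.33²·2.59² + 2·0.51·0.67·0.33·2.77·2.59 = 5.7928 (%²).
σ_p = √5.7928 = 2.407%.
At 99.5%, z = 2.576.
VaR = 2.576 × 2.407% = 6.200%; on $12,000,000 that is $744,000.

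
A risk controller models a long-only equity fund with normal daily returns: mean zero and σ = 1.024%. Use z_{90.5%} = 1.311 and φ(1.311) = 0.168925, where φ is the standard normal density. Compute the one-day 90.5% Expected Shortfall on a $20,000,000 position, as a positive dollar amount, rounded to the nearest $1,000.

Tail multiplier: φ(z)/(1−α) = 0.168925 / 0.095 = 1.778.
ES = 1.024% × 1.778 = 1.821%.
On $20,000,000: 0.01821 × $20,000,000 = $364,200.

$364,000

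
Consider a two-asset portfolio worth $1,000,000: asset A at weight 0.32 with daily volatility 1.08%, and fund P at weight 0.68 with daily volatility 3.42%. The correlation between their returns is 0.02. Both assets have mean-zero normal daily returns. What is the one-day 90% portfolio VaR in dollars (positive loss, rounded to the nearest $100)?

σ_p² = 0.32²·1.08² + 0.68²·3.42² + 2·0.02·0.32·0.68·1.08·3.42 = 5.5600 (%²).
σ_p = √5.5600 = 2.358%.
At 90%, z = 1.282.
VaR = 1.282 × 2.358% = 3.023%; on $1,000,000 that is $30,230.

$30,200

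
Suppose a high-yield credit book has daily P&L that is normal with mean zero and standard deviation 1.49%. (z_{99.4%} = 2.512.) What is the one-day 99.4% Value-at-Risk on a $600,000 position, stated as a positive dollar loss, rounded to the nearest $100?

$22,500

VaR = z·σ = 2.512 × 1.49% = 3.743%.
On $600,000: 0.03743 × $600,000 = $22,458.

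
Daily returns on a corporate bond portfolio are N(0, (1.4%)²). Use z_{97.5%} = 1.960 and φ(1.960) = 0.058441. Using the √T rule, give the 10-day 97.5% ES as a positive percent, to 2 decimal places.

10.35%

σ_{10d} = 1.4% × √10 = 4.427%.
ES multiplier = φ(z)/(1−α) = 0.058441/0.025 = 2.338.
ES = 4.427% × 2.338 = 10.350%.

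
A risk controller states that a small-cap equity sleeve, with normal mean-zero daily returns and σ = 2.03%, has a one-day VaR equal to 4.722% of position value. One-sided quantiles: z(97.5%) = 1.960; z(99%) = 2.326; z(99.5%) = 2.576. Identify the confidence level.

99%

Implied z = VaR/σ = 4.722 / 2.03 = 2.326.
This matches z(99%) = 2.326.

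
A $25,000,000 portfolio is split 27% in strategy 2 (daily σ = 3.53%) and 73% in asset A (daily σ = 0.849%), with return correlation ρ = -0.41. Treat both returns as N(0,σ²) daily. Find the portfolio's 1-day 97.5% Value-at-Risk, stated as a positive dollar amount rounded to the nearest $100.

$440,500

σ_p² = 0.27²·3.53² + 0.73²·0.849² + 2·-0.41·0.27·0.73·3.53·0.849 = 0.8081 (%²).
σ_p = √0.8081 = 0.899%.
At 97.5%, z = 1.960.
VaR = 1.960 × 0.899% = 1.762%; on $25,000,000 that is $440,500.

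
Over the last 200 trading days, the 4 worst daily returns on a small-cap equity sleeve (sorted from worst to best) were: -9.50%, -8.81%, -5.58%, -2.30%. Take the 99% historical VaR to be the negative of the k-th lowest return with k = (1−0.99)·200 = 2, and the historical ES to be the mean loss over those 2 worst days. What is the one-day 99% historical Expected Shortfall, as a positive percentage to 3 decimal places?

9.155%

The 2 worst returns sum to -18.31%.
ES = −(-18.31%) / 2 = 9.155%.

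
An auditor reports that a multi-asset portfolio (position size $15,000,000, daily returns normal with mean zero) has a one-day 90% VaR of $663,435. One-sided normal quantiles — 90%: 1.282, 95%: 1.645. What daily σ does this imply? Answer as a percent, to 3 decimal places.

VaR as a fraction: $663,435 / $15,000,000 = 4.423%.
σ = VaR / z = 4.423% / 1.282 = 3.450%.

3.450%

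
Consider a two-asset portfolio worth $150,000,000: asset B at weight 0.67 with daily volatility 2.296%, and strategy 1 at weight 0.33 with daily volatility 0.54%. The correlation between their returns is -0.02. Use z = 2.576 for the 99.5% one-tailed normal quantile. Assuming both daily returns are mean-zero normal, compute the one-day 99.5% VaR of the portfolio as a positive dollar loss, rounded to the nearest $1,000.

$5,970,000

σ_p² = 0.67²·2.296² + 0.33²·0.54² + 2·-0.02·0.67·0.33·2.296·0.54 = 2.3872 (%²).
σ_p = √2.3872 = 1.545%.
VaR = 2.576 × 1.545% = 3.980%; on $150,000,000 that is $5,970,000.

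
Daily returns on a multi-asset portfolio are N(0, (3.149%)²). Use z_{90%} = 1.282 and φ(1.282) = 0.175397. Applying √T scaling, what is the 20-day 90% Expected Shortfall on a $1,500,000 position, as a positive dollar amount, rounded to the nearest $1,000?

$371,000

σ_{20d} = 3.149% × √20 = 14.083%.
ES multiplier = φ(z)/(1−α) = 0.175397/0.1 = 1.754.
ES = 14.083% × 1.754 = 24.702%; on $1,500,000: $370,530.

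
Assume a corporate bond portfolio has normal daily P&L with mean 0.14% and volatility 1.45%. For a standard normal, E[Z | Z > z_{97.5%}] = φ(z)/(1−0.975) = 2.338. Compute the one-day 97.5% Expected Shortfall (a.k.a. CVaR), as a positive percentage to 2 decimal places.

3.25%

ES = −(0.14%) + 1.45% × 2.338 = 3.250%.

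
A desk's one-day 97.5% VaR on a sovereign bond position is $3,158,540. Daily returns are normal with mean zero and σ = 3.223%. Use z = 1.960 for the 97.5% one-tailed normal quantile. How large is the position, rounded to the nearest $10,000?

VaR as a fraction of value: z·σ = 1.960 × 3.223% = 6.31708%.
Position = $3,158,540 / 0.0631708 = $50,000,000.

$50,000,000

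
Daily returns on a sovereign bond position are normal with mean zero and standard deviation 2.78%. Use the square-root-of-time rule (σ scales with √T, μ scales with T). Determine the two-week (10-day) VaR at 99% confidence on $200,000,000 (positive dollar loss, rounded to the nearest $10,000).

At 99%, z = 2.326.
σ_{10d} = 2.78% × √10 = 8.791%.
VaR = 2.326 × 8.791% = 20.448%.
On $200,000,000: 0.20448 × $200,000,000 = $40,896,000.

$40,900,000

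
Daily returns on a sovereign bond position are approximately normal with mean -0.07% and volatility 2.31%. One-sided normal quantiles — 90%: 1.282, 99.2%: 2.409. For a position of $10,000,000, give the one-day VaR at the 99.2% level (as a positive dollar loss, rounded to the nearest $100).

VaR = −μ + z·σ = −(-0.07%) + 2.409 × 2.31% = 5.635%.
On $10,000,000: 0.05635 × $10,000,000 = $563,500.

$563,500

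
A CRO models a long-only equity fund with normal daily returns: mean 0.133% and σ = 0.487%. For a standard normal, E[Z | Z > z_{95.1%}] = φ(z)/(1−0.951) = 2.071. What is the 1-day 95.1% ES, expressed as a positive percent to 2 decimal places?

ES = −(0.133%) + 0.487% × 2.071 = 0.876%.

0.88%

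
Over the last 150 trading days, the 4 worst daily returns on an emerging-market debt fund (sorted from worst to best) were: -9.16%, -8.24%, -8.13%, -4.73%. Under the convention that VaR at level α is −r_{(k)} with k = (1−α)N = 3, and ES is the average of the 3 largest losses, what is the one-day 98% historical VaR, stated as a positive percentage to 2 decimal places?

8.13%

k = 3; the 3rd lowest return is -8.13%, so VaR = 8.13%.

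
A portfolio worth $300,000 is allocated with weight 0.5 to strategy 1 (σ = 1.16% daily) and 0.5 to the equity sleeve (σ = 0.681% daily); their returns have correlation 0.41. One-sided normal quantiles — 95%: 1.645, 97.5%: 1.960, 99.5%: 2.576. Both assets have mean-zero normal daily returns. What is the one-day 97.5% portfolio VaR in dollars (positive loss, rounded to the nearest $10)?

σ_p² = 0.5²·1.16² + 0.5²·0.681² + 2·0.41·0.5·0.5·1.16·0.681 = 0.6143 (%²).
σ_p = √0.6143 = 0.784%.
VaR = 1.960 × 0.784% = 1.537%; on $300,000 that is $4,611.

$4,610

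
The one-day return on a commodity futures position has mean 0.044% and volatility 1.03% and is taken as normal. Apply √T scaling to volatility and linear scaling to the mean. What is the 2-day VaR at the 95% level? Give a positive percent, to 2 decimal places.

2.31%

At 95%, z = 1.645.
σ_{2d} = 1.03% × √2 = 1.457%; μ_{2d} = 2 × 0.044% = 0.088%.
VaR = −(0.088%) + 1.645 × 1.457% = 2.309%.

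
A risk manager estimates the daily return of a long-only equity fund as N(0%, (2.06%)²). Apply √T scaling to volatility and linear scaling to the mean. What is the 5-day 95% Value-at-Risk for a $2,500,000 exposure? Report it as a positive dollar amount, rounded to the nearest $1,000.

$189,000

At 95%, z = 1.645.
σ_{5d} = 2.06% × √5 = 4.606%.
VaR = 1.645 × 4.606% = 7.577%.
On $2,500,000: 0.07577 × $2,500,000 = $189,425.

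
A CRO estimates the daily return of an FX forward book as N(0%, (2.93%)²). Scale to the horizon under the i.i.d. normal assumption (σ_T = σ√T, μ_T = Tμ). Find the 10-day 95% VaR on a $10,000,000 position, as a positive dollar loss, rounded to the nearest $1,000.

At 95%, z = 1.645.
σ_{10d} = 2.93% × √10 = 9.265%.
VaR = 1.645 × 9.265% = 15.241%.
On $10,000,000: 0.15241 × $10,000,000 = $1,524,100.

$1,524,000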